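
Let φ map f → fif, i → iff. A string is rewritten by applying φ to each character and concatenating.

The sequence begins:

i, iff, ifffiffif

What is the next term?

ifffiffiffififffiffififffif

Rewriting each symbol of ifffiffif: i→iff, f→fif, f→fif, f→fif, i→iff, f→fif, f→fif, i→iff, f→fif, which concatenates to iff fif fif fif iff fif fif iff fif.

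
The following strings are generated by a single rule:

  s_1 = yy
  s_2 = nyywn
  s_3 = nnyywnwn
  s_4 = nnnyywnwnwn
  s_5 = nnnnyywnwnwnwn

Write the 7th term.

Each term wraps the previous one in n on the left and wn on the right.
From nnnnyywnwnwnwn, 2 further steps: nnnnyywnwnwnwn → nnnnnyywnwnwnwnwn → (answer).

nnnnnnyywnwnwnwnwnwn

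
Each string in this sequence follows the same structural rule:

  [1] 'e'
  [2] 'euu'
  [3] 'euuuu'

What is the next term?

euuuuuu

Each term is the previous one with uu appended.
One more step from euuuu gives the answer.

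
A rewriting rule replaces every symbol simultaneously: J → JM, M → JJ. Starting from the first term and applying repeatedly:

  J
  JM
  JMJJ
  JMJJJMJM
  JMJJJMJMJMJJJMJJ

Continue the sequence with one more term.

JMJJJMJMJMJJJMJJJMJJJMJMJMJJJMJM

Replace each of the 16 characters of JMJJJMJMJMJJJMJJ in place — JM JJ JM JM JM JJ JM JJ JM JJ JM JM JM JJ JM JM — and concatenate.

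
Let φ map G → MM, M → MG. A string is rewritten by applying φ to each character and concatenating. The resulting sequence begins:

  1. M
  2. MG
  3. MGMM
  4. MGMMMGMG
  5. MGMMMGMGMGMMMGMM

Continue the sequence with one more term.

Replace each of the 16 characters of MGMMMGMGMGMMMGMM in place — MG MM MG MG MG MM MG MM MG MM MG MG MG MM MG MG — and concatenate.

MGMMMGMGMGMMMGMMMGMMMGMGMGMMMGMG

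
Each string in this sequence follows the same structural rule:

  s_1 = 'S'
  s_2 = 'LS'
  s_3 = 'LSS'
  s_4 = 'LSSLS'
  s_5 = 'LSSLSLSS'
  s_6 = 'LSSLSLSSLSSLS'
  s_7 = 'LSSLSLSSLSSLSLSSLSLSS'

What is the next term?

This is a Fibonacci-style word recurrence s(k) = s(k−1)·s(k−2): e.g. LS·S = LSS.
Continuing: LSSLSLSSLSSLSLSSLSLSS · LSSLSLSSLSSLS gives term 8.

LSSLSLSSLSSLSLSSLSLSSLSSLSLSSLSSLS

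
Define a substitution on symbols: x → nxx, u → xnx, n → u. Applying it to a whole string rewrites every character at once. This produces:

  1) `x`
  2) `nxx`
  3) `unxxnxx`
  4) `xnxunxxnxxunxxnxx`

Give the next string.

φ(xnxunxxnxxunxxnxx) expands symbol-by-symbol to nxx u nxx xnx u nxx nxx u nxx nxx xnx u nxx nxx u nxx nxx; joining the 17 pieces gives the next term.

nxxunxxxnxunxxnxxunxxnxxxnxunxxnxxunxxnxx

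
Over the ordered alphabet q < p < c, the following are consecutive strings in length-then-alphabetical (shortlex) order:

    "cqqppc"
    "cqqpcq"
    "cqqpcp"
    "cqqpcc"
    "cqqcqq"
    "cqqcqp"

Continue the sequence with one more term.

Find the rightmost character of cqqcqp below c, bump it to the next letter, and reset everything to its right to q.

cqqcqc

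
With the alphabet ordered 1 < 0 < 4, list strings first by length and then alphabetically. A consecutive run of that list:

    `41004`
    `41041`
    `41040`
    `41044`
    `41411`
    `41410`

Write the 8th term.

Stepping forward 2 times from 41410: 41410 → 41414, then the target.

41401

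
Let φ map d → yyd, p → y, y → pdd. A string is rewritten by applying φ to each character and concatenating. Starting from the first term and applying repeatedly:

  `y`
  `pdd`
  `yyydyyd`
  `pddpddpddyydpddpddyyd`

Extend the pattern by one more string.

φ(pddpddpddyydpddpddyyd) expands symbol-by-symbol to y yyd yyd y yyd yyd y yyd yyd pdd pdd yyd y yyd yyd y yyd yyd pdd pdd yyd; joining the 21 pieces gives the next term.

yyydyydyyydyydyyydyydpddpddyydyyydyydyyydyydpddpddyyd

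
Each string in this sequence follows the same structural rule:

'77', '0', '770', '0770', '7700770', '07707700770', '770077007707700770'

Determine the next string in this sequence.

Each term (from the third on) is the two preceding terms concatenated in order: term 3 = 77·0 = 770.
The next term joins 07707700770 and 770077007707700770.

07707700770770077007707700770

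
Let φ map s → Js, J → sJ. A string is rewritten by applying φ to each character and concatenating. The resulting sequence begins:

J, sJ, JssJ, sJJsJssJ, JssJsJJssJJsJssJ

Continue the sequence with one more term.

sJJsJssJJssJsJJsJssJsJJssJJsJssJ

Replace each of the 16 characters of JssJsJJssJJsJssJ in place — sJ Js Js sJ Js sJ sJ Js Js sJ sJ Js sJ Js Js sJ — and concatenate.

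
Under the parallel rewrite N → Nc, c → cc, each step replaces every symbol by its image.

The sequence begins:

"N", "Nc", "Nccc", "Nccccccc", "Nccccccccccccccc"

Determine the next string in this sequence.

φ(Nccccccccccccccc) expands symbol-by-symbol to Nc cc cc cc cc cc cc cc cc cc cc cc cc cc cc cc; joining the 16 pieces gives the next term.

Nccccccccccccccccccccccccccccccc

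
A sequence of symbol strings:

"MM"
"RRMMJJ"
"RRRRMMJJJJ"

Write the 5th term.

RRRRRRRRMMJJJJJJJJ

Each term wraps the previous one in RR on the left and JJ on the right.
From RRRRMMJJJJ, 2 further steps: RRRRMMJJJJ → RRRRRRMMJJJJJJ → (answer).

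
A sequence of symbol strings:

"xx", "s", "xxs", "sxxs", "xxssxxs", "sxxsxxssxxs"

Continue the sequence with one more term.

This is a Fibonacci-style word recurrence s(k) = s(k−2)·s(k−1): e.g. xx·s = xxs.
So term 7 is xxssxxs·sxxsxxssxxs.

xxssxxssxxsxxssxxs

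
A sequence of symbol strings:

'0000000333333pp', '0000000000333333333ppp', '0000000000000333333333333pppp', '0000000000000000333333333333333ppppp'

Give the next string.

0000000000000000000333333333333333333pppppp

Term n consists of 3n+1 0's, followed by 3n 3's, followed by n p's, where the shown terms are n = 2, 3, 4, 5.
Setting n = 6 gives 19, 18, 6 characters in each block.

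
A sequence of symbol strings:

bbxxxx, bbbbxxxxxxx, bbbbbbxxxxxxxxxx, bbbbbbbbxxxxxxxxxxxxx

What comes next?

bbbbbbbbbbxxxxxxxxxxxxxxxx

Each string has the form b^{2n} x^{3n+1} (n = 1, 2, …).
Setting n = 5 gives 10, 16 characters in each block.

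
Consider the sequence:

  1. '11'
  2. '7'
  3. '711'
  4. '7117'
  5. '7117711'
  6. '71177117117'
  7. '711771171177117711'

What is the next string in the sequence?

71177117117711771171177117117

From term 3 onward, concatenate the last term with the second-to-last: 7·11 = 711, 711·7 = 7117, …
So term 8 is 711771171177117711·71177117117.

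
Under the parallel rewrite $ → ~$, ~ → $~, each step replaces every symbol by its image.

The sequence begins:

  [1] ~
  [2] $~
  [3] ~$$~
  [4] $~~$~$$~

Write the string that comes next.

Apply φ to $~~$~$$~ symbol by symbol: $→~$, ~→$~, ~→$~, $→~$, ~→$~, $→~$, $→~$, ~→$~; joined: ~$ $~ $~ ~$ $~ ~$ ~$ $~.

~$$~$~~$$~~$~$$~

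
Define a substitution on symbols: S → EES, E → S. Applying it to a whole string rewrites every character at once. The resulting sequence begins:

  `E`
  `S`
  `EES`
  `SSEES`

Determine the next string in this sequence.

Expanding SSEES: S→EES, S→EES, E→S, E→S, S→EES. Concatenated: EES EES S S EES.

EESEESSSEES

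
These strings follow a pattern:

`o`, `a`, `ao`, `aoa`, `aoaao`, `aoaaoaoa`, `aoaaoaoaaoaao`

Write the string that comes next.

aoaaoaoaaoaaoaoaaoaoa

Each term (from the third on) is the previous term followed by the one before it: term 3 = a·o = ao.
So term 8 is aoaaoaoaaoaao·aoaaoaoa.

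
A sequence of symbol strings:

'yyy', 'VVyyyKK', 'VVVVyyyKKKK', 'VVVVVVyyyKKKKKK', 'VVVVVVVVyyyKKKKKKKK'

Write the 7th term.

Each term wraps the previous one in VV on the left and KK on the right.
From VVVVVVVVyyyKKKKKKKK, 2 further steps: VVVVVVVVyyyKKKKKKKK → VVVVVVVVVVyyyKKKKKKKKKK → (answer).

VVVVVVVVVVVVyyyKKKKKKKKKKKK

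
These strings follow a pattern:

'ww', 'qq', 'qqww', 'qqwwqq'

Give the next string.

This is a Fibonacci-style word recurrence s(k) = s(k−1)·s(k−2): e.g. qq·ww = qqww.
So term 5 is qqwwqq·qqww.

qqwwqqqqww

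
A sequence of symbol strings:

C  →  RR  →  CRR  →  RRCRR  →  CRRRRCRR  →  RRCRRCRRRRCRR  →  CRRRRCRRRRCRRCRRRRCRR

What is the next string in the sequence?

RRCRRCRRRRCRRCRRRRCRRRRCRRCRRRRCRR

This is a Fibonacci-style word recurrence s(k) = s(k−2)·s(k−1): e.g. C·RR = CRR.
So term 8 is RRCRRCRRRRCRR·CRRRRCRRRRCRRCRRRRCRR.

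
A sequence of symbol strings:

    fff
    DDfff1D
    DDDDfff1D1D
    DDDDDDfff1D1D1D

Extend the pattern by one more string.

Each term wraps the previous one in DD on the left and 1D on the right.
One more step from DDDDDDfff1D1D1D gives the answer.

DDDDDDDDfff1D1D1D1D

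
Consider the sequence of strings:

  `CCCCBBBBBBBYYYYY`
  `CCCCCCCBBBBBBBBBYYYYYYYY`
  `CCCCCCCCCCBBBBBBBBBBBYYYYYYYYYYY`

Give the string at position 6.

Reading off run lengths: C runs 4, 7, 10; B runs 7, 9, 11; Y runs 5, 8, 11 — each is linear in n, where the shown terms are n = 2, 3, 4.
For term 6, n = 7, so the run lengths are 19, 17, 20.

CCCCCCCCCCCCCCCCCCCBBBBBBBBBBBBBBBBBYYYYYYYYYYYYYYYYYYYY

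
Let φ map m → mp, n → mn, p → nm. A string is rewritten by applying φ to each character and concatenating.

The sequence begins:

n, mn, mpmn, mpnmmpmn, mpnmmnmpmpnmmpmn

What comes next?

mpnmmnmpmpmnmpnmmpnmmnmpmpnmmpmn

Applying the rule to each of the 16 symbols of mpnmmnmpmpnmmpmn gives the pieces mp nm mn mp mp mn mp nm mp nm mn mp mp nm mp mn, which concatenate to the answer.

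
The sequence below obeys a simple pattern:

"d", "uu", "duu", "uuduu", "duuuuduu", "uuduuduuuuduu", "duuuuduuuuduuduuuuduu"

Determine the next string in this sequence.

uuduuduuuuduuduuuuduuuuduuduuuuduu

Each term (from the third on) is the two preceding terms concatenated in order: term 3 = d·uu = duu.
Continuing: uuduuduuuuduu · duuuuduuuuduuduuuuduu gives term 8.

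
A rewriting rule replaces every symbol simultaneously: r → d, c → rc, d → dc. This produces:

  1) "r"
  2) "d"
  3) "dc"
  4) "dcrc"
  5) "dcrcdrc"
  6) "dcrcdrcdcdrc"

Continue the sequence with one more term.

dcrcdrcdcdrcdcrcdcdrc

Expanding dcrcdrcdcdrc: d→dc, c→rc, r→d, c→rc, d→dc, r→d, c→rc, d→dc, c→rc, d→dc, r→d, c→rc. Concatenated: dc rc d rc dc d rc dc rc dc d rc.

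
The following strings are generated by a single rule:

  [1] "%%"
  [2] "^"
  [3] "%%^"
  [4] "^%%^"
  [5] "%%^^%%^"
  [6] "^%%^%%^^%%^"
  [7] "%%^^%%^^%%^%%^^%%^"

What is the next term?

^%%^%%^^%%^%%^^%%^^%%^%%^^%%^

This is a Fibonacci-style word recurrence s(k) = s(k−2)·s(k−1): e.g. %%·^ = %%^.
So term 8 is ^%%^%%^^%%^·%%^^%%^^%%^%%^^%%^.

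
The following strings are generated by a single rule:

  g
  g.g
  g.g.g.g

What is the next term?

Each string is two copies of the previous one joined by '.'.
One more doubling of g.g.g.g gives the answer.

g.g.g.g.g.g.g.g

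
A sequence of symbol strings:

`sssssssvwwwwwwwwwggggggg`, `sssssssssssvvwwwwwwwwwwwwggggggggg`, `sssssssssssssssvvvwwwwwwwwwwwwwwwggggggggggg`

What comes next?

The n-th term is 4n-1 s's then n-1 v's then 3n+3 w's then 2n+3 g's, where the shown terms are n = 2, 3, 4.
Setting n = 5 gives 19, 4, 18, 13 characters in each block.

sssssssssssssssssssvvvvwwwwwwwwwwwwwwwwwwggggggggggggg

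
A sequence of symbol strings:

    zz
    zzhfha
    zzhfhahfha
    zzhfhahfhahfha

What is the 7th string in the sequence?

zzhfhahfhahfhahfhahfhahfha

Every step adds hfha to the end: s(k+1) = s(k)·hfha.
From zzhfhahfhahfha, 3 further steps: zzhfhahfhahfha → zzhfhahfhahfhahfha → zzhfhahfhahfhahfhahfha → (answer).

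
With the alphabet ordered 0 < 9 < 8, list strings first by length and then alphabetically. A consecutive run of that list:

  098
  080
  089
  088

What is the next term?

Treat 088 as a base-3 numeral over the given alphabet and add one, carrying through any trailing 8's.

900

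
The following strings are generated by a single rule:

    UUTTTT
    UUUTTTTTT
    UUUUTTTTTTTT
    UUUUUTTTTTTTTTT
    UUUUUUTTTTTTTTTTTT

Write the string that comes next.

UUUUUUUTTTTTTTTTTTTTT

Reading off run lengths: U runs 2, 3, 4, 5, 6; T runs 4, 6, 8, 10, 12 — each is linear in n, where the shown terms are n = 2, 3, 4, 5, 6.
At n = 7 the blocks have lengths 7, 14.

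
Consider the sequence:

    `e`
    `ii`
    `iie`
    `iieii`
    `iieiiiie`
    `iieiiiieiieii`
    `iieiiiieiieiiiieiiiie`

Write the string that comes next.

Each term (from the third on) is the previous term followed by the one before it: term 3 = ii·e = iie.
Continuing: iieiiiieiieiiiieiiiie · iieiiiieiieii gives term 8.

iieiiiieiieiiiieiiiieiieiiiieiieii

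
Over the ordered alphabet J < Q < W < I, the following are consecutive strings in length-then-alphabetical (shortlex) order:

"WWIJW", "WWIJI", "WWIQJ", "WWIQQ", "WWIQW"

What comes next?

WWIQI

Find the rightmost character of WWIQW below I, bump it to the next letter, and reset everything to its right to J.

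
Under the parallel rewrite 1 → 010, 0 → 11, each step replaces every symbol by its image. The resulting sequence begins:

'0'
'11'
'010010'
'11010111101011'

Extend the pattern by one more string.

01001011010110100100100101101011010010

Applying the rule to each of the 14 symbols of 11010111101011 gives the pieces 010 010 11 010 11 010 010 010 010 11 010 11 010 010, which concatenate to the answer.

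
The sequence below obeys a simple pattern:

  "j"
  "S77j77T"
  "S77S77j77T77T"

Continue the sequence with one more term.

Every step adds S77 to the front and 77T to the end of the previous string.
Applying this once more to S77S77j77T77T:

S77S77S77j77T77T77T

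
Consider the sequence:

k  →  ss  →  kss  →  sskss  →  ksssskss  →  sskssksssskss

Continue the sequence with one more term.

kssssksssskssksssskss

This is a Fibonacci-style word recurrence s(k) = s(k−2)·s(k−1): e.g. k·ss = kss.
So term 7 is ksssskss·sskssksssskss.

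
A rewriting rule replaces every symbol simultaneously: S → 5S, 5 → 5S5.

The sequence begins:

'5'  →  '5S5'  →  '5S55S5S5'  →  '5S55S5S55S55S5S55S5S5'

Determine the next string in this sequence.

Rewriting the 21 symbols of 5S55S5S55S55S5S55S5S5 one by one yields 5S5 5S 5S5 5S5 5S 5S5 5S 5S5 5S5 5S 5S5 5S5 5S 5S5 5S 5S5 5S5 5S 5S5 5S 5S5; concatenated:

5S55S5S55S55S5S55S5S55S55S5S55S55S5S55S5S55S55S5S55S5S5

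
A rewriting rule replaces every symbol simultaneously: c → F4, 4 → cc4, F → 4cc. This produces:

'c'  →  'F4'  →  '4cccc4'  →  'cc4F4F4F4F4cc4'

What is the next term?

Replace each of the 14 characters of cc4F4F4F4F4cc4 in place — F4 F4 cc4 4cc cc4 4cc cc4 4cc cc4 4cc cc4 F4 F4 cc4 — and concatenate.

F4F4cc44cccc44cccc44cccc44cccc4F4F4cc4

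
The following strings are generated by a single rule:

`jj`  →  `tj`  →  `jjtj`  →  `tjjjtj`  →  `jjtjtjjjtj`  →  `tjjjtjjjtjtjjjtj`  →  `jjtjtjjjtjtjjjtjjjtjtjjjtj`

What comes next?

tjjjtjjjtjtjjjtjjjtjtjjjtjtjjjtjjjtjtjjjtj

This is a Fibonacci-style word recurrence s(k) = s(k−2)·s(k−1): e.g. jj·tj = jjtj.
So term 8 is tjjjtjjjtjtjjjtj·jjtjtjjjtjtjjjtjjjtjtjjjtj.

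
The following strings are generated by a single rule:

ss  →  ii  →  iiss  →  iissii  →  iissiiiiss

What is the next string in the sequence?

iissiiiissiissii

This is a Fibonacci-style word recurrence s(k) = s(k−1)·s(k−2): e.g. ii·ss = iiss.
Continuing: iissiiiiss · iissii gives term 6.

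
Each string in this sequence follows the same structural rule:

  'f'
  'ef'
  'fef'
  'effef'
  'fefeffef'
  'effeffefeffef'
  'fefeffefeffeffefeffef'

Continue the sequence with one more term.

effeffefeffeffefeffefeffeffefeffef

Each term (from the third on) is the two preceding terms concatenated in order: term 3 = f·ef = fef.
So term 8 is effeffefeffef·fefeffefeffeffefeffef.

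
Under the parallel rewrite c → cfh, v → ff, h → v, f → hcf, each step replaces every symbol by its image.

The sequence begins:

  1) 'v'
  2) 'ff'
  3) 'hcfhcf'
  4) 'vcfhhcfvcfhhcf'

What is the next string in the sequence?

ffcfhhcfvvcfhhcfffcfhhcfvvcfhhcf

Replace each of the 14 characters of vcfhhcfvcfhhcf in place — ff cfh hcf v v cfh hcf ff cfh hcf v v cfh hcf — and concatenate.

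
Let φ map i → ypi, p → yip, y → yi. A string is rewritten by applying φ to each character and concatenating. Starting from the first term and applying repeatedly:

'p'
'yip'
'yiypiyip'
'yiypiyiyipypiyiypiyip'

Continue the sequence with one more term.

yiypiyiyipypiyiypiyiypiyipyiyipypiyiypiyiyipypiyiypiyip

φ(yiypiyiyipypiyiypiyip) expands symbol-by-symbol to yi ypi yi yip ypi yi ypi yi ypi yip yi yip ypi yi ypi yi yip ypi yi ypi yip; joining the 21 pieces gives the next term.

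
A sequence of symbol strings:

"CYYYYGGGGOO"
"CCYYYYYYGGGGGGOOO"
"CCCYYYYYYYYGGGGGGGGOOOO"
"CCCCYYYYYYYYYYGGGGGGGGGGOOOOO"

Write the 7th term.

The n-th term is n C's then 2n+2 Y's then 2n+2 G's then n+1 O's (n = 1, 2, …).
Setting n = 7 gives 7, 16, 16, 8 characters in each block.

CCCCCCCYYYYYYYYYYYYYYYYGGGGGGGGGGGGGGGGOOOOOOOO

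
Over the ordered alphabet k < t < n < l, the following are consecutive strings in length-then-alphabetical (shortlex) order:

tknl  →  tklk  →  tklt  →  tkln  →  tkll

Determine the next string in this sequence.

ttkk

The successor of tkll increments the rightmost position that isn't already l and resets every position after it to k.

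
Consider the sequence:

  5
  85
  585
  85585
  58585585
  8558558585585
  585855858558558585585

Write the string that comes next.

From term 3 onward, concatenate the second-to-last term with the last: 5·85 = 585, 85·585 = 85585, …
The next term joins 8558558585585 and 585855858558558585585.

8558558585585585855858558558585585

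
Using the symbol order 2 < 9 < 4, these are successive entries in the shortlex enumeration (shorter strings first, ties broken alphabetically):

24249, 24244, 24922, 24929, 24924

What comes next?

24992

Find the rightmost character of 24924 below 4, bump it to the next letter, and reset everything to its right to 2.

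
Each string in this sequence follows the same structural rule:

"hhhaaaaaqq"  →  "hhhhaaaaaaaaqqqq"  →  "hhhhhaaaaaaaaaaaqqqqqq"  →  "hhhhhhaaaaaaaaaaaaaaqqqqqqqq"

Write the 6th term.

Each string has the form h^{n+2} a^{3n+2} q^{2n} (n = 1, 2, …).
Setting n = 6 gives 8, 20, 12 characters in each block.

hhhhhhhhaaaaaaaaaaaaaaaaaaaaqqqqqqqqqqqq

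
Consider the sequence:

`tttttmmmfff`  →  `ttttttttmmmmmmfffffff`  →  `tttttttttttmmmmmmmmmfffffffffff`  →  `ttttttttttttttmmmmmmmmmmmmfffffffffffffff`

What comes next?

tttttttttttttttttmmmmmmmmmmmmmmmfffffffffffffffffff

The n-th term is 3n+2 t's then 3n m's then 4n-1 f's (n = 1, 2, …).
At n = 5 the blocks have lengths 17, 15, 19.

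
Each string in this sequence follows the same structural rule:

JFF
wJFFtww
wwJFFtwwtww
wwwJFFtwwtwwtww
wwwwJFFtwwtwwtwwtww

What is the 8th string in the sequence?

wwwwwwwJFFtwwtwwtwwtwwtwwtwwtww

Each term wraps the previous one in w on the left and tww on the right.
From wwwwJFFtwwtwwtwwtww, 3 further steps: wwwwJFFtwwtwwtwwtww → wwwwwJFFtwwtwwtwwtwwtww → wwwwwwJFFtwwtwwtwwtwwtwwtww → (answer).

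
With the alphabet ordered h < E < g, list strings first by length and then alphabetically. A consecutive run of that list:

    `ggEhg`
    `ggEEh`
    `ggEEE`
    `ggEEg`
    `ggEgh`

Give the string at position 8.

Stepping forward 3 times from ggEgh: ggEgh → ggEgE → ggEgg, then the target.

ggghh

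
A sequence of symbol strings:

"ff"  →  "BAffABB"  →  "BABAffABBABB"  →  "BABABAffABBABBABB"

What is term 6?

s(k+1) = BA·s(k)·ABB, so each term gains BA as a prefix and ABB as a suffix.
From BABABAffABBABBABB, 2 further steps: BABABAffABBABBABB → BABABABAffABBABBABBABB → (answer).

BABABABABAffABBABBABBABBABB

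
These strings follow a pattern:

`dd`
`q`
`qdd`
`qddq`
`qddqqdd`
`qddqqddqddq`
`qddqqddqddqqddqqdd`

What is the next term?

From term 3 onward, concatenate the last term with the second-to-last: q·dd = qdd, qdd·q = qddq, …
The next term joins qddqqddqddqqddqqdd and qddqqddqddq.

qddqqddqddqqddqqddqddqqddqddq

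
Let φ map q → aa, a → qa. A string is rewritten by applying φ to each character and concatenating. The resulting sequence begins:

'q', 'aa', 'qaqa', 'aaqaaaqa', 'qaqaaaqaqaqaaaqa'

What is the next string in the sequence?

Rewriting the 16 symbols of qaqaaaqaqaqaaaqa one by one yields aa qa aa qa qa qa aa qa aa qa aa qa qa qa aa qa; concatenated:

aaqaaaqaqaqaaaqaaaqaaaqaqaqaaaqa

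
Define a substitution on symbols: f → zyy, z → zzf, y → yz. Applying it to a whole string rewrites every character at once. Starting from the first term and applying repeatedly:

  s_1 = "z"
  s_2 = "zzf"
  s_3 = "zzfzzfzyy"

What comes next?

zzfzzfzyyzzfzzfzyyzzfyzyz

Rewriting each symbol of zzfzzfzyy: z→zzf, z→zzf, f→zyy, z→zzf, z→zzf, f→zyy, z→zzf, y→yz, y→yz, which concatenates to zzf zzf zyy zzf zzf zyy zzf yz yz.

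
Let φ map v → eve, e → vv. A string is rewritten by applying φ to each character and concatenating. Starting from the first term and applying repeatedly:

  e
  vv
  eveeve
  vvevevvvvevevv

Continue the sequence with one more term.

eveevevvevevveveeveeveevevvevevveveeve

Replace each of the 14 characters of vvevevvvvevevv in place — eve eve vv eve vv eve eve eve eve vv eve vv eve eve — and concatenate.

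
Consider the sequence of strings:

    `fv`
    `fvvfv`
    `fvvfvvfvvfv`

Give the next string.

Each string is two copies of the previous one joined by 'v'.
So the next term is two copies of fvvfvvfvvfv with 'v' between the halves.

fvvfvvfvvfvvfvvfvvfvvfv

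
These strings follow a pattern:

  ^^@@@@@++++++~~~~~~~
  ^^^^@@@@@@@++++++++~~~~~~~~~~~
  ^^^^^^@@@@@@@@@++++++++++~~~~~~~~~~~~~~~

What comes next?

^^^^^^^^@@@@@@@@@@@++++++++++++~~~~~~~~~~~~~~~~~~~

Term n consists of 2n-2 ^'s, followed by 2n+1 @'s, followed by 2n+2 +'s, followed by 4n-1 ~'s, where the shown terms are n = 2, 3, 4.
At n = 5 the blocks have lengths 8, 11, 12, 19.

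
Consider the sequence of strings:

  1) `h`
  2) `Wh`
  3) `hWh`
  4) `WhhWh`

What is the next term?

Each term (from the third on) is the two preceding terms concatenated in order: term 3 = h·Wh = hWh.
The next term joins hWh and WhhWh.

hWhWhhWh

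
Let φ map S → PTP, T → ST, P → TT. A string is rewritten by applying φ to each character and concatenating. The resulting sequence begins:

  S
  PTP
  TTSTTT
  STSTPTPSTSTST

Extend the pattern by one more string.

Rewriting the 13 symbols of STSTPTPSTSTST one by one yields PTP ST PTP ST TT ST TT PTP ST PTP ST PTP ST; concatenated:

PTPSTPTPSTTTSTTTPTPSTPTPSTPTPST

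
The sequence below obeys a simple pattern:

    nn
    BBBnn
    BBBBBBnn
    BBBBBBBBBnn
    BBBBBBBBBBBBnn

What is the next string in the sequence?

BBBBBBBBBBBBBBBnn

Each term is the previous one with BBB prepended.
So the next term is BBB·BBBBBBBBBBBBnn.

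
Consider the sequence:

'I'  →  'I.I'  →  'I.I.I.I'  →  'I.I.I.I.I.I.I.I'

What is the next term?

I.I.I.I.I.I.I.I.I.I.I.I.I.I.I.I

Each string is two copies of the previous one joined by '.'.
So the next term is two copies of I.I.I.I.I.I.I.I with '.' between the halves.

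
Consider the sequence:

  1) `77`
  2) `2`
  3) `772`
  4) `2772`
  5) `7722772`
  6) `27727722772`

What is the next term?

This is a Fibonacci-style word recurrence s(k) = s(k−2)·s(k−1): e.g. 77·2 = 772.
So term 7 is 7722772·27727722772.

772277227727722772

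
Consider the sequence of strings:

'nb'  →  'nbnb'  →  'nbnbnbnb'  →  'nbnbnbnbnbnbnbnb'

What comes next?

Each string is two copies of the previous one concatenated.
Doubling nbnbnbnbnbnbnbnb:

nbnbnbnbnbnbnbnbnbnbnbnbnbnbnbnb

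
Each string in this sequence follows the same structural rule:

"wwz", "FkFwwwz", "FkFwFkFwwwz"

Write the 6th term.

Every step adds FkFw at the front: s(k+1) = FkFw·s(k).
From FkFwFkFwwwz, 3 further steps: FkFwFkFwwwz → FkFwFkFwFkFwwwz → FkFwFkFwFkFwFkFwwwz → (answer).

FkFwFkFwFkFwFkFwFkFwwwz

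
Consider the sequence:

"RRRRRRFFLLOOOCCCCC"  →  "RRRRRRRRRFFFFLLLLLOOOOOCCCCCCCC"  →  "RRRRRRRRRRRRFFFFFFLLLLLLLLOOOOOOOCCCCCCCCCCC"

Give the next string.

RRRRRRRRRRRRRRRFFFFFFFFLLLLLLLLLLLOOOOOOOOOCCCCCCCCCCCCCC

Reading off run lengths: R runs 6, 9, 12; F runs 2, 4, 6; L runs 2, 5, 8; O runs 3, 5, 7; C runs 5, 8, 11 — each is linear in n (n = 1, 2, …).
At n = 4 the blocks have lengths 15, 8, 11, 9, 14.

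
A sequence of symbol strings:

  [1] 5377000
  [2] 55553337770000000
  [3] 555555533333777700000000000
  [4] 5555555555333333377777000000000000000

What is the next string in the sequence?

55555555555553333333337777770000000000000000000

Each string has the form 5^{3n-2} 3^{2n-1} 7^{n+1} 0^{4n-1} (n = 1, 2, …).
Setting n = 5 gives 13, 9, 6, 19 characters in each block.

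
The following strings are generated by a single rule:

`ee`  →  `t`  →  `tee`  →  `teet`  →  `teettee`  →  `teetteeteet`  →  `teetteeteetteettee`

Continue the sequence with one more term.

teetteeteetteetteeteetteeteet

This is a Fibonacci-style word recurrence s(k) = s(k−1)·s(k−2): e.g. t·ee = tee.
So term 8 is teetteeteetteettee·teetteeteet.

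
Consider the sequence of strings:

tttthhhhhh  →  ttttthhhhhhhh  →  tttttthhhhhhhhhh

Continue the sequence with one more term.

Each string has the form t^{n+1} h^{2n}, where the shown terms are n = 3, 4, 5.
For the next term, n = 6, so the run lengths are 7, 12.

ttttttthhhhhhhhhhhh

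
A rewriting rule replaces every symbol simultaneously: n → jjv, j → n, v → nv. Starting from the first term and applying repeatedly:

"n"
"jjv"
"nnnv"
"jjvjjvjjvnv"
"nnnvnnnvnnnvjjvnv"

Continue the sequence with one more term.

Replace each of the 17 characters of nnnvnnnvnnnvjjvnv in place — jjv jjv jjv nv jjv jjv jjv nv jjv jjv jjv nv n n nv jjv nv — and concatenate.

jjvjjvjjvnvjjvjjvjjvnvjjvjjvjjvnvnnnvjjvnv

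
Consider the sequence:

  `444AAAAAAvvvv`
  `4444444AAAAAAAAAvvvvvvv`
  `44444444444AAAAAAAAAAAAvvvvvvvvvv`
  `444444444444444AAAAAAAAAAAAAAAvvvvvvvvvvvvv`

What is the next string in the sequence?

Term n consists of 4n-1 4's, followed by 3n+3 A's, followed by 3n+1 v's (n = 1, 2, …).
Setting n = 5 gives 19, 18, 16 characters in each block.

4444444444444444444AAAAAAAAAAAAAAAAAAvvvvvvvvvvvvvvvv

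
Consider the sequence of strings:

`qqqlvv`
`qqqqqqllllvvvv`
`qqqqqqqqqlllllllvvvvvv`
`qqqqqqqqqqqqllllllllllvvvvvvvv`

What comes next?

qqqqqqqqqqqqqqqlllllllllllllvvvvvvvvvv

Each string has the form q^{3n} l^{3n-2} v^{2n} (n = 1, 2, …).
At n = 5 the blocks have lengths 15, 13, 10.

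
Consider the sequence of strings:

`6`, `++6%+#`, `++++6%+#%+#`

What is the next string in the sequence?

++++++6%+#%+#%+#

Each term wraps the previous one in ++ on the left and %+# on the right.
One more step from ++++6%+#%+# gives the answer.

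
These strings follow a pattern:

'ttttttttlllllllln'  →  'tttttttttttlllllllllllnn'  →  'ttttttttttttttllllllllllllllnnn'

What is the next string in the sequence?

Term n consists of 3n+2 t's, followed by 3n+2 l's, followed by n-1 n's, where the shown terms are n = 2, 3, 4.
At n = 5 the blocks have lengths 17, 17, 4.

tttttttttttttttttlllllllllllllllllnnnn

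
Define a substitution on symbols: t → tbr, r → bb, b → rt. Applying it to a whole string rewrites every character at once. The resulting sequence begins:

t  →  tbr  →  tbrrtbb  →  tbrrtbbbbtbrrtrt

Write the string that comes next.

tbrrtbbbbtbrrtrtrtrttbrrtbbbbtbrbbtbr

Applying the rule to each of the 16 symbols of tbrrtbbbbtbrrtrt gives the pieces tbr rt bb bb tbr rt rt rt rt tbr rt bb bb tbr bb tbr, which concatenate to the answer.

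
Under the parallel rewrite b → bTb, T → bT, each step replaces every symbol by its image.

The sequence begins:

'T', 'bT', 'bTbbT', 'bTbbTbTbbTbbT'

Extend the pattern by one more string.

bTbbTbTbbTbbTbTbbTbTbbTbbTbTbbTbbT

φ(bTbbTbTbbTbbT) expands symbol-by-symbol to bTb bT bTb bTb bT bTb bT bTb bTb bT bTb bTb bT; joining the 13 pieces gives the next term.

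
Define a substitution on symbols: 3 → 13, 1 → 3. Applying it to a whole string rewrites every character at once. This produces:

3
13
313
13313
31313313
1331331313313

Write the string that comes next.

Rewriting the 13 symbols of 1331331313313 one by one yields 3 13 13 3 13 13 3 13 3 13 13 3 13; concatenated:

313133131331331313313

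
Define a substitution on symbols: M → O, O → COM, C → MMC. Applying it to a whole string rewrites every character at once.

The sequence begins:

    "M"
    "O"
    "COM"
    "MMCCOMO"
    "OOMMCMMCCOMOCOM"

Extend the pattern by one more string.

COMCOMOOMMCOOMMCMMCCOMOCOMMMCCOMO

Replace each of the 15 characters of OOMMCMMCCOMOCOM in place — COM COM O O MMC O O MMC MMC COM O COM MMC COM O — and concatenate.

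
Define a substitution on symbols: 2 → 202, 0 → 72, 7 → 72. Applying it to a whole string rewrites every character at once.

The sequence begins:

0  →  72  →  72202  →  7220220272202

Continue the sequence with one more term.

Rewriting the 13 symbols of 7220220272202 one by one yields 72 202 202 72 202 202 72 202 72 202 202 72 202; concatenated:

7220220272202202722027220220272202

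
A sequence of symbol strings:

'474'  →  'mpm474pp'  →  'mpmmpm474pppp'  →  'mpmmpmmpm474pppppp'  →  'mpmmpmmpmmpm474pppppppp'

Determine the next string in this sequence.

Each term wraps the previous one in mpm on the left and pp on the right.
One more step from mpmmpmmpmmpm474pppppppp gives the answer.

mpmmpmmpmmpmmpm474pppppppppp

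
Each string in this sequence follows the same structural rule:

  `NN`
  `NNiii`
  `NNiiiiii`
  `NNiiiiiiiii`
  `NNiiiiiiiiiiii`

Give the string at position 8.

NNiiiiiiiiiiiiiiiiiiiii

The strings grow by a fixed suffix iii each time.
From NNiiiiiiiiiiii, 3 further steps: NNiiiiiiiiiiii → NNiiiiiiiiiiiiiii → NNiiiiiiiiiiiiiiiiii → (answer).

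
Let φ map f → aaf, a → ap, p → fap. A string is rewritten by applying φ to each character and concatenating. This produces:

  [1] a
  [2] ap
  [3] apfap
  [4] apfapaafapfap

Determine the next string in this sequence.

Rewriting the 13 symbols of apfapaafapfap one by one yields ap fap aaf ap fap ap ap aaf ap fap aaf ap fap; concatenated:

apfapaafapfapapapaafapfapaafapfap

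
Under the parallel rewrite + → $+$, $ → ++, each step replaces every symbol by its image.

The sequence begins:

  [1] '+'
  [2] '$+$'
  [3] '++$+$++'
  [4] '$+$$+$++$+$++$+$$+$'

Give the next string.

Rewriting the 19 symbols of $+$$+$++$+$++$+$$+$ one by one yields ++ $+$ ++ ++ $+$ ++ $+$ $+$ ++ $+$ ++ $+$ $+$ ++ $+$ ++ ++ $+$ ++; concatenated:

++$+$++++$+$++$+$$+$++$+$++$+$$+$++$+$++++$+$++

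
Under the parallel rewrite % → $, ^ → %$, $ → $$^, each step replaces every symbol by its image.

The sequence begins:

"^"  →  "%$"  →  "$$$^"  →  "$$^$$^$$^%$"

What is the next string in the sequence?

$$^$$^%$$$^$$^%$$$^$$^%$$$$^

Apply φ to $$^$$^$$^%$ symbol by symbol: $→$$^, $→$$^, ^→%$, $→$$^, $→$$^, ^→%$, $→$$^, $→$$^, ^→%$, %→$, $→$$^; joined: $$^ $$^ %$ $$^ $$^ %$ $$^ $$^ %$ $ $$^.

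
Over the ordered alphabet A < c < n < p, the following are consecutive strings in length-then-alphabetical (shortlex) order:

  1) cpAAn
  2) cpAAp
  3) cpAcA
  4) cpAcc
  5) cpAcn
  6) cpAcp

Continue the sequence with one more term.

cpAnA

Find the rightmost character of cpAcp below p, bump it to the next letter, and reset everything to its right to A.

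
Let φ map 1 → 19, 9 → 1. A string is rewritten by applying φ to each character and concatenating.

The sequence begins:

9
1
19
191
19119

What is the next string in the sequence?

Expanding 19119: 1→19, 9→1, 1→19, 1→19, 9→1. Concatenated: 19 1 19 19 1.

19119191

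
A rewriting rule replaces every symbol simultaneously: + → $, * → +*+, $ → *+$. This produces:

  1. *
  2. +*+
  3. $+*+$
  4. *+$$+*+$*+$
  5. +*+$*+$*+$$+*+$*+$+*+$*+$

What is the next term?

$+*+$*+$+*+$*+$+*+$*+$*+$$+*+$*+$+*+$*+$$+*+$*+$+*+$*+$

φ(+*+$*+$*+$$+*+$*+$+*+$*+$) expands symbol-by-symbol to $ +*+ $ *+$ +*+ $ *+$ +*+ $ *+$ *+$ $ +*+ $ *+$ +*+ $ *+$ $ +*+ $ *+$ +*+ $ *+$; joining the 25 pieces gives the next term.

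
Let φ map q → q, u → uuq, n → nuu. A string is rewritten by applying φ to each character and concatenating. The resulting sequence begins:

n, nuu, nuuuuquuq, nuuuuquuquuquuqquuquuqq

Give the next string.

Applying the rule to each of the 23 symbols of nuuuuquuquuquuqquuquuqq gives the pieces nuu uuq uuq uuq uuq q uuq uuq q uuq uuq q uuq uuq q q uuq uuq q uuq uuq q q, which concatenate to the answer.

nuuuuquuquuquuqquuquuqquuquuqquuquuqqquuquuqquuquuqqq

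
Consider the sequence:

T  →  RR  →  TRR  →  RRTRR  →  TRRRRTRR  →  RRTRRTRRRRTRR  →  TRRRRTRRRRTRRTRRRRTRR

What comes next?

Each term (from the third on) is the two preceding terms concatenated in order: term 3 = T·RR = TRR.
Continuing: RRTRRTRRRRTRR · TRRRRTRRRRTRRTRRRRTRR gives term 8.

RRTRRTRRRRTRRTRRRRTRRRRTRRTRRRRTRR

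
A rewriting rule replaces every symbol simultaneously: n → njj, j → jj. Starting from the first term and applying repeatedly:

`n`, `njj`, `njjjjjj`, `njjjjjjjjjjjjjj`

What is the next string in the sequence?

φ(njjjjjjjjjjjjjj) expands symbol-by-symbol to njj jj jj jj jj jj jj jj jj jj jj jj jj jj jj; joining the 15 pieces gives the next term.

njjjjjjjjjjjjjjjjjjjjjjjjjjjjjj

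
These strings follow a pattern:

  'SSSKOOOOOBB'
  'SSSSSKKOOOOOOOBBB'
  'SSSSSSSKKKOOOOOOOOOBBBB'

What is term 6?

The n-th term is 2n-1 S's then n-1 K's then 2n+1 O's then n B's, where the shown terms are n = 2, 3, 4.
Setting n = 7 gives 13, 6, 15, 7 characters in each block.

SSSSSSSSSSSSSKKKKKKOOOOOOOOOOOOOOOBBBBBBB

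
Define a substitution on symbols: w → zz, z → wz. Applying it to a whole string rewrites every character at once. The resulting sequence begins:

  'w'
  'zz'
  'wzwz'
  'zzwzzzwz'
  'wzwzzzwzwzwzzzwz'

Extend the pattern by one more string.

zzwzzzwzwzwzzzwzzzwzzzwzwzwzzzwz

Applying the rule to each of the 16 symbols of wzwzzzwzwzwzzzwz gives the pieces zz wz zz wz wz wz zz wz zz wz zz wz wz wz zz wz, which concatenate to the answer.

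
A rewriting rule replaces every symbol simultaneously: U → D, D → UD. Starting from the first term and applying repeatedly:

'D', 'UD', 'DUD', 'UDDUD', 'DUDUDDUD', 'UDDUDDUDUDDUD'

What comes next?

DUDUDDUDUDDUDDUDUDDUD

φ(UDDUDDUDUDDUD) expands symbol-by-symbol to D UD UD D UD UD D UD D UD UD D UD; joining the 13 pieces gives the next term.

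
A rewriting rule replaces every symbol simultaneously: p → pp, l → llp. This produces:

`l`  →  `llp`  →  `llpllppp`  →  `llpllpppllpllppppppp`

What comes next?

Replace each of the 20 characters of llpllpppllpllppppppp in place — llp llp pp llp llp pp pp pp llp llp pp llp llp pp pp pp pp pp pp pp — and concatenate.

llpllpppllpllpppppppllpllpppllpllppppppppppppppp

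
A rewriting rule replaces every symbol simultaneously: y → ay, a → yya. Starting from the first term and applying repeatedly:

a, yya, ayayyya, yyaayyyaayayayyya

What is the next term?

ayayyyayyaayayayyyayyaayyyaayyyaayayayyya

φ(yyaayyyaayayayyya) expands symbol-by-symbol to ay ay yya yya ay ay ay yya yya ay yya ay yya ay ay ay yya; joining the 17 pieces gives the next term.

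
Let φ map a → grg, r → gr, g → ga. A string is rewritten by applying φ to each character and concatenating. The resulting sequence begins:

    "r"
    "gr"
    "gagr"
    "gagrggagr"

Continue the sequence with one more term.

Rewriting each symbol of gagrggagr: g→ga, a→grg, g→ga, r→gr, g→ga, g→ga, a→grg, g→ga, r→gr, which concatenates to ga grg ga gr ga ga grg ga gr.

gagrggagrgagagrggagr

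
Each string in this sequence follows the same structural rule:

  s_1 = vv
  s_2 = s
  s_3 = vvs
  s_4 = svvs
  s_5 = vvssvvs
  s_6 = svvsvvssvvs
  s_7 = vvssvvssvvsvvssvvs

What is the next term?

From term 3 onward, concatenate the second-to-last term with the last: vv·s = vvs, s·vvs = svvs, …
The next term joins svvsvvssvvs and vvssvvssvvsvvssvvs.

svvsvvssvvsvvssvvssvvsvvssvvs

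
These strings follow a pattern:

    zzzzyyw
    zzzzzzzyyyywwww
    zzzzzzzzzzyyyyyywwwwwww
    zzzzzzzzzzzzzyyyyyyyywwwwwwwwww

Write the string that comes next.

zzzzzzzzzzzzzzzzyyyyyyyyyywwwwwwwwwwwww

Term n consists of 3n+1 z's, followed by 2n y's, followed by 3n-2 w's (n = 1, 2, …).
At n = 5 the blocks have lengths 16, 10, 13.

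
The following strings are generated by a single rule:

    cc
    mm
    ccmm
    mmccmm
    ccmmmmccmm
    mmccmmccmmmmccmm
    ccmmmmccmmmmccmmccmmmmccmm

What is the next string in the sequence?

This is a Fibonacci-style word recurrence s(k) = s(k−2)·s(k−1): e.g. cc·mm = ccmm.
Continuing: mmccmmccmmmmccmm · ccmmmmccmmmmccmmccmmmmccmm gives term 8.

mmccmmccmmmmccmmccmmmmccmmmmccmmccmmmmccmm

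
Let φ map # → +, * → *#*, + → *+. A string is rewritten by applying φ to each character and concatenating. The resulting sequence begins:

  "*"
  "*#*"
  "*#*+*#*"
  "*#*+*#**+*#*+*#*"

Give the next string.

*#*+*#**+*#*+*#**#**+*#*+*#**+*#*+*#*

Replace each of the 16 characters of *#*+*#**+*#*+*#* in place — *#* + *#* *+ *#* + *#* *#* *+ *#* + *#* *+ *#* + *#* — and concatenate.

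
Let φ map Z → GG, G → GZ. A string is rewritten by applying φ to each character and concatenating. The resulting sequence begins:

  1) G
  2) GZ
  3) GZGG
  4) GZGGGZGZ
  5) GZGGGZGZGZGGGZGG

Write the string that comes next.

φ(GZGGGZGZGZGGGZGG) expands symbol-by-symbol to GZ GG GZ GZ GZ GG GZ GG GZ GG GZ GZ GZ GG GZ GZ; joining the 16 pieces gives the next term.

GZGGGZGZGZGGGZGGGZGGGZGZGZGGGZGZ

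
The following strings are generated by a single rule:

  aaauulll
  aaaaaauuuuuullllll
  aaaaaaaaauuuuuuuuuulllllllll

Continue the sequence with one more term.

aaaaaaaaaaaauuuuuuuuuuuuuullllllllllll

Reading off run lengths: a runs 3, 6, 9; u runs 2, 6, 10; l runs 3, 6, 9 — each is linear in n (n = 1, 2, …).
For the next term, n = 4, so the run lengths are 12, 14, 12.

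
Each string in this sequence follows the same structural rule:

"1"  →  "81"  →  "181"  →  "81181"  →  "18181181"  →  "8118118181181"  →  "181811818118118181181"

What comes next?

8118118181181181811818118118181181

This is a Fibonacci-style word recurrence s(k) = s(k−2)·s(k−1): e.g. 1·81 = 181.
Continuing: 8118118181181 · 181811818118118181181 gives term 8.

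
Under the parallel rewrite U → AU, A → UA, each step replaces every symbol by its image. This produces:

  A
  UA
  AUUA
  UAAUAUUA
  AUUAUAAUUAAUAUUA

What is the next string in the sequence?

Rewriting the 16 symbols of AUUAUAAUUAAUAUUA one by one yields UA AU AU UA AU UA UA AU AU UA UA AU UA AU AU UA; concatenated:

UAAUAUUAAUUAUAAUAUUAUAAUUAAUAUUA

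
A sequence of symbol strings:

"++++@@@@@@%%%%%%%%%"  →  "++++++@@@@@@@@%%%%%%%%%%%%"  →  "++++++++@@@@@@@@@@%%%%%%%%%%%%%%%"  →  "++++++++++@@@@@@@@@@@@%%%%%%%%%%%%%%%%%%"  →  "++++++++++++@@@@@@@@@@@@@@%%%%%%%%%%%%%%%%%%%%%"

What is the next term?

++++++++++++++@@@@@@@@@@@@@@@@%%%%%%%%%%%%%%%%%%%%%%%%

The n-th term is 2n +'s then 2n+2 @'s then 3n+3 %'s, where the shown terms are n = 2, 3, 4, 5, 6.
At n = 7 the blocks have lengths 14, 16, 24.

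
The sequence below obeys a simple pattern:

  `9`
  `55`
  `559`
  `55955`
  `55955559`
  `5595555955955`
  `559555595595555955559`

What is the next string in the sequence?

5595555955955559555595595555955955

Each term (from the third on) is the previous term followed by the one before it: term 3 = 55·9 = 559.
So term 8 is 559555595595555955559·5595555955955.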